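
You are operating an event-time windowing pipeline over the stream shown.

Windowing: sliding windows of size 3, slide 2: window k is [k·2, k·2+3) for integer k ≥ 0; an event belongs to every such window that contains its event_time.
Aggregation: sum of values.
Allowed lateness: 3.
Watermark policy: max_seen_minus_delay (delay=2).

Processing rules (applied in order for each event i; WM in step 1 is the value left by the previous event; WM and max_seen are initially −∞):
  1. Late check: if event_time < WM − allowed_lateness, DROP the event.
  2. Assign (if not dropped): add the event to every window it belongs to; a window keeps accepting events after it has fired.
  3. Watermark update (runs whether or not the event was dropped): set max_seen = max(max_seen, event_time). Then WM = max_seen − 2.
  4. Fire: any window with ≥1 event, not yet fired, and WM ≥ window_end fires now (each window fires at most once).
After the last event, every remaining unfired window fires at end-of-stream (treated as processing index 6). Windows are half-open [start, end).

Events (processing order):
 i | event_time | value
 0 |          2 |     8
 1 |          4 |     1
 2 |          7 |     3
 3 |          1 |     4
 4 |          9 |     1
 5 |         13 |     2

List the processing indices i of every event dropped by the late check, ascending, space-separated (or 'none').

i=0 t=2 v=8: → [2,5),[0,3); WM=0
i=1 t=4 v=1: → [4,7),[2,5); WM=2
i=2 t=7 v=3: → [6,9); WM=5; [0,3) fires=8 [2,5) fires=9
i=3 t=1 v=4: DROP (t<5-3); WM=5
i=4 t=9 v=1: → [8,11); WM=7; [4,7) fires=1
i=5 t=13 v=2: → [12,15); WM=11; [6,9) fires=3 [8,11) fires=1

3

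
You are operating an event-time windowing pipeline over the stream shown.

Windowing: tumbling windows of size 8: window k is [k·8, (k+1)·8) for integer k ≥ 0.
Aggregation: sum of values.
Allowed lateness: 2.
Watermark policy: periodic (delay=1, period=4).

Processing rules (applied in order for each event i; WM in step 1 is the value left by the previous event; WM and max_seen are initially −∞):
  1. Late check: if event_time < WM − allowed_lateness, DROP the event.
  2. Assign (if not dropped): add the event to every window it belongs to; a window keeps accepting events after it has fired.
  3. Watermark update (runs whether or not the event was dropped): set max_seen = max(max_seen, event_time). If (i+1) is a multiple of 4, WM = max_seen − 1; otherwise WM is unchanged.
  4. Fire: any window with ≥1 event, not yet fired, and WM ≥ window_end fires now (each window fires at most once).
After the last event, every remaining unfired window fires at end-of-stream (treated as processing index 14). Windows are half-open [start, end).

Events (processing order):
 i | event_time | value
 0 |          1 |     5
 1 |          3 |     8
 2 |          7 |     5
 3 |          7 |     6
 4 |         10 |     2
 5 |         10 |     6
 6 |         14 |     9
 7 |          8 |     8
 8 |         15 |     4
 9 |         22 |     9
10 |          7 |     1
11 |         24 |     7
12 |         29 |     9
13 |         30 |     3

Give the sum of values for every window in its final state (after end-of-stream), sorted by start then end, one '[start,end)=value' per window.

[0,8)=24 [8,16)=29 [16,24)=9 [24,32)=19

i=0 t=1 v=5: → [0,8); WM=−∞
i=1 t=3 v=8: → [0,8); WM=−∞
i=2 t=7 v=5: → [0,8); WM=−∞
i=3 t=7 v=6: → [0,8); WM=6
i=4 t=10 v=2: → [8,16); WM=6
i=5 t=10 v=6: → [8,16); WM=6
i=6 t=14 v=9: → [8,16); WM=6
i=7 t=8 v=8: → [8,16); WM=13; [0,8) fires=24
i=8 t=15 v=4: → [8,16); WM=13
i=9 t=22 v=9: → [16,24); WM=13
i=10 t=7 v=1: DROP (t<13-2); WM=13
i=11 t=24 v=7: → [24,32); WM=23; [8,16) fires=29
i=12 t=29 v=9: → [24,32); WM=23
i=13 t=30 v=3: → [24,32); WM=23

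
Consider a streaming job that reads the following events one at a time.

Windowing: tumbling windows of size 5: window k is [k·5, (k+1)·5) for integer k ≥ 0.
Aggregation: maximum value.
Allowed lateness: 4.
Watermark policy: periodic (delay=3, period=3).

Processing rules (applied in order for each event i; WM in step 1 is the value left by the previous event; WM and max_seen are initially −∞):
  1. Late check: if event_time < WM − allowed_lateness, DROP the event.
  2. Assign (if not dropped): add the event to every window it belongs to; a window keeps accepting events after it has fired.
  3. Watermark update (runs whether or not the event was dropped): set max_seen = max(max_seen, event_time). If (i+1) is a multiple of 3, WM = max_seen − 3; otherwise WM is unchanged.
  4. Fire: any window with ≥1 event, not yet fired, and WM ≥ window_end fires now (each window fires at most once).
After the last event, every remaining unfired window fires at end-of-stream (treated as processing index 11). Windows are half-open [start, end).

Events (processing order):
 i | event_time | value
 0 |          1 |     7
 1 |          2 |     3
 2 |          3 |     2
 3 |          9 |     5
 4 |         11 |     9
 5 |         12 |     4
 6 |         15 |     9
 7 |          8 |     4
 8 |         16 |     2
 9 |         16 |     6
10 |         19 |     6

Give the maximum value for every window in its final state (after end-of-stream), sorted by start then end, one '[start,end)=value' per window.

[0,5)=7 [5,10)=5 [10,15)=9 [15,20)=9

i=0 t=1 v=7: → [0,5); WM=−∞
i=1 t=2 v=3: → [0,5); WM=−∞
i=2 t=3 v=2: → [0,5); WM=0
i=3 t=9 v=5: → [5,10); WM=0
i=4 t=11 v=9: → [10,15); WM=0
i=5 t=12 v=4: → [10,15); WM=9; [0,5) fires=7
i=6 t=15 v=9: → [15,20); WM=9
i=7 t=8 v=4: → [5,10); WM=9
i=8 t=16 v=2: → [15,20); WM=13; [5,10) fires=5
i=9 t=16 v=6: → [15,20); WM=13
i=10 t=19 v=6: → [15,20); WM=13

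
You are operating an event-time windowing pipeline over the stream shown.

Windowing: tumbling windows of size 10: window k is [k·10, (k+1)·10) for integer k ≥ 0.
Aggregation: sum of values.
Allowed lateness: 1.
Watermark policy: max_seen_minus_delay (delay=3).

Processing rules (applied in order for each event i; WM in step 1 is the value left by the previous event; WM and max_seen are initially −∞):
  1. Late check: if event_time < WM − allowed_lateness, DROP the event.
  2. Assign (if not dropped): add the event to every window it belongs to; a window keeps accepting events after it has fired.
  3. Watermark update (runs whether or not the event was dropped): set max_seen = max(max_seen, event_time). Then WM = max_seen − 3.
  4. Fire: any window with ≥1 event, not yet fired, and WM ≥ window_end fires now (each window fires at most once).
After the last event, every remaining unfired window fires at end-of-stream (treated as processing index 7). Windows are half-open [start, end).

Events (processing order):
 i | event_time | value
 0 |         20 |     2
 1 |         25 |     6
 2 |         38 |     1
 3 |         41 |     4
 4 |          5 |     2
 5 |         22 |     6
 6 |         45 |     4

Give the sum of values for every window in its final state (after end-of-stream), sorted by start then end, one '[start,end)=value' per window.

[20,30)=8 [30,40)=1 [40,50)=8

i=0 t=20 v=2: → [20,30); WM=17
i=1 t=25 v=6: → [20,30); WM=22
i=2 t=38 v=1: → [30,40); WM=35; [20,30) fires=8
i=3 t=41 v=4: → [40,50); WM=38
i=4 t=5 v=2: DROP (t<38-1); WM=38
i=5 t=22 v=6: DROP (t<38-1); WM=38
i=6 t=45 v=4: → [40,50); WM=42; [30,40) fires=1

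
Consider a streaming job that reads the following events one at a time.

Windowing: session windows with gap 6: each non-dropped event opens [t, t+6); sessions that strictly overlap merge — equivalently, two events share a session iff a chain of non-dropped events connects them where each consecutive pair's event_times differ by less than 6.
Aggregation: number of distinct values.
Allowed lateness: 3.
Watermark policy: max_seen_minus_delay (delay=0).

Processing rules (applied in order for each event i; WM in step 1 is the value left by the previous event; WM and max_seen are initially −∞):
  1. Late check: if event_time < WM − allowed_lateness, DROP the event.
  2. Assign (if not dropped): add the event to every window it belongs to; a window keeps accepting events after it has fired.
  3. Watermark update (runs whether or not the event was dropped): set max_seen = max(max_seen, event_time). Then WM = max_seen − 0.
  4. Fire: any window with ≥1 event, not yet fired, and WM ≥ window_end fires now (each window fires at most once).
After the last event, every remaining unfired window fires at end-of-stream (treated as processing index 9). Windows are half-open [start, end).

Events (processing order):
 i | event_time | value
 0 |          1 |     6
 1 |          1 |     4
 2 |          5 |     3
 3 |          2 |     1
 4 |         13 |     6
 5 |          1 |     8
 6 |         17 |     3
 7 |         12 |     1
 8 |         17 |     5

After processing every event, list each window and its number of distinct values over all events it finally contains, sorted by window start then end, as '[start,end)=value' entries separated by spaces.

[1,11)=4 [13,23)=3

i=0 t=1 v=6: → [1,7); WM=1
i=1 t=1 v=4: → [1,7); WM=1
i=2 t=5 v=3: → [1,11); WM=5
i=3 t=2 v=1: → [1,11); WM=5
i=4 t=13 v=6: → [13,19); WM=13
i=5 t=1 v=8: DROP (t<13-3); WM=13
i=6 t=17 v=3: → [13,23); WM=17
i=7 t=12 v=1: DROP (t<17-3); WM=17
i=8 t=17 v=5: → [13,23); WM=17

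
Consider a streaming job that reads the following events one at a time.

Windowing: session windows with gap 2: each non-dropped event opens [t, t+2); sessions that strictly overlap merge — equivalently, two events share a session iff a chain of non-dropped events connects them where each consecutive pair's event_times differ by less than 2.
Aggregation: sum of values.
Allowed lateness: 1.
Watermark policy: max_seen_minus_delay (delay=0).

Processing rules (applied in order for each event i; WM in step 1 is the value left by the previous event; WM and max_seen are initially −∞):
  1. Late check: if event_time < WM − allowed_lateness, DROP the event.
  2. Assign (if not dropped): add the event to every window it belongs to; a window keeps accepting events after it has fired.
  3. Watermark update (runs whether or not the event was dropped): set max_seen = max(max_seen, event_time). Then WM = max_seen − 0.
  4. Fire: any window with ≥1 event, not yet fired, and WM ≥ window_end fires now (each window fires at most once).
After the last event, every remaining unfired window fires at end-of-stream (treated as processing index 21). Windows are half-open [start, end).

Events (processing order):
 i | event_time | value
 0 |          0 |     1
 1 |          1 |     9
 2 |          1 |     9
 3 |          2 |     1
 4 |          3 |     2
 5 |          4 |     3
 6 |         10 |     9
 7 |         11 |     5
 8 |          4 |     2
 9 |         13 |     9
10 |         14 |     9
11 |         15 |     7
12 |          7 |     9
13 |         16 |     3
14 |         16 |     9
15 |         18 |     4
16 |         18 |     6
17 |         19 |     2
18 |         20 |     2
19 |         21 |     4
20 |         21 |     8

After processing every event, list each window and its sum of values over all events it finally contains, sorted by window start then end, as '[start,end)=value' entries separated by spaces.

[0,6)=25 [10,13)=14 [13,18)=37 [18,23)=26

i=0 t=0 v=1: → [0,2); WM=0
i=1 t=1 v=9: → [0,3); WM=1
i=2 t=1 v=9: → [0,3); WM=1
i=3 t=2 v=1: → [0,4); WM=2
i=4 t=3 v=2: → [0,5); WM=3
i=5 t=4 v=3: → [0,6); WM=4
i=6 t=10 v=9: → [10,12); WM=10
i=7 t=11 v=5: → [10,13); WM=11
i=8 t=4 v=2: DROP (t<11-1); WM=11
i=9 t=13 v=9: → [13,15); WM=13
i=10 t=14 v=9: → [13,16); WM=14
i=11 t=15 v=7: → [13,17); WM=15
i=12 t=7 v=9: DROP (t<15-1); WM=15
i=13 t=16 v=3: → [13,18); WM=16
i=14 t=16 v=9: → [13,18); WM=16
i=15 t=18 v=4: → [18,20); WM=18
i=16 t=18 v=6: → [18,20); WM=18
i=17 t=19 v=2: → [18,21); WM=19
i=18 t=20 v=2: → [18,22); WM=20
i=19 t=21 v=4: → [18,23); WM=21
i=20 t=21 v=8: → [18,23); WM=21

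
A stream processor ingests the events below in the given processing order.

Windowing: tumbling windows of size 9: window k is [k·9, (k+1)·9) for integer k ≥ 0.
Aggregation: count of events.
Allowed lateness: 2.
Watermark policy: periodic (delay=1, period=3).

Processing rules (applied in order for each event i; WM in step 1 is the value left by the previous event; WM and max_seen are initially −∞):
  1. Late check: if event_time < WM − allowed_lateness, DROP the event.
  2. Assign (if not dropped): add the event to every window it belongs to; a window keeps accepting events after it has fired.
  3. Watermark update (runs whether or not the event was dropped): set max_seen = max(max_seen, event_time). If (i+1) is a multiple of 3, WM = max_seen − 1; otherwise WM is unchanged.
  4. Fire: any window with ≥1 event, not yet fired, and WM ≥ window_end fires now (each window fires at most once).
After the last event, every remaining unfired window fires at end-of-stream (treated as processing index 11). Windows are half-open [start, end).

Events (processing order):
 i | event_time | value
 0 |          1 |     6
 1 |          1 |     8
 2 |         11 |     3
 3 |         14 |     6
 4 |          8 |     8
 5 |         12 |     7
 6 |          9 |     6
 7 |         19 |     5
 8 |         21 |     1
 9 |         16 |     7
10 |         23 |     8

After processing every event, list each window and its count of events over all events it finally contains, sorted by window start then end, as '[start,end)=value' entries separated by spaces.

[0,9)=3 [9,18)=3 [18,27)=3

i=0 t=1 v=6: → [0,9); WM=−∞
i=1 t=1 v=8: → [0,9); WM=−∞
i=2 t=11 v=3: → [9,18); WM=10; [0,9) fires=2
i=3 t=14 v=6: → [9,18); WM=10
i=4 t=8 v=8: → [0,9); WM=10
i=5 t=12 v=7: → [9,18); WM=13
i=6 t=9 v=6: DROP (t<13-2); WM=13
i=7 t=19 v=5: → [18,27); WM=13
i=8 t=21 v=1: → [18,27); WM=20; [9,18) fires=3
i=9 t=16 v=7: DROP (t<20-2); WM=20
i=10 t=23 v=8: → [18,27); WM=20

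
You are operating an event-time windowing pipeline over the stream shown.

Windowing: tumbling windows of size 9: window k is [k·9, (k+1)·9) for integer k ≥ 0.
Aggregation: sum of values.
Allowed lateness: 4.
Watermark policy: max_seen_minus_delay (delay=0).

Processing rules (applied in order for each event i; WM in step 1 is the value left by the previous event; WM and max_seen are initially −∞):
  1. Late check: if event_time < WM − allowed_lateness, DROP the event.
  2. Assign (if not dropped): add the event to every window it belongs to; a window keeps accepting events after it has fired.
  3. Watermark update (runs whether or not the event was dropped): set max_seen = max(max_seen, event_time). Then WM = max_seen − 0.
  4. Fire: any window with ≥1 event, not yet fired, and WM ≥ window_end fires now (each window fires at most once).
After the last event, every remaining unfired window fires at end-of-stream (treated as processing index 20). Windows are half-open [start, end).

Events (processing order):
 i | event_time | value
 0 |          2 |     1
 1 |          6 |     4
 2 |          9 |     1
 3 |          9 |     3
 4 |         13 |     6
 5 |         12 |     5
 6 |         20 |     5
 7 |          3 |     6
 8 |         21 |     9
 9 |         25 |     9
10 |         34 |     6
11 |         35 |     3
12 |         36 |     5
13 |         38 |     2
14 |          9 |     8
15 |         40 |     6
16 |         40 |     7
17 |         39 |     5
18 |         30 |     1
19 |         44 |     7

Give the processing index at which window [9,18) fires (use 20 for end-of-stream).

i=0 t=2 v=1: → [0,9); WM=2
i=1 t=6 v=4: → [0,9); WM=6
i=2 t=9 v=1: → [9,18); WM=9; [0,9) fires=5
i=3 t=9 v=3: → [9,18); WM=9
i=4 t=13 v=6: → [9,18); WM=13
i=5 t=12 v=5: → [9,18); WM=13
i=6 t=20 v=5: → [18,27); WM=20; [9,18) fires=15
i=7 t=3 v=6: DROP (t<20-4); WM=20
i=8 t=21 v=9: → [18,27); WM=21
i=9 t=25 v=9: → [18,27); WM=25
i=10 t=34 v=6: → [27,36); WM=34; [18,27) fires=23
i=11 t=35 v=3: → [27,36); WM=35
i=12 t=36 v=5: → [36,45); WM=36; [27,36) fires=9
i=13 t=38 v=2: → [36,45); WM=38
i=14 t=9 v=8: DROP (t<38-4); WM=38
i=15 t=40 v=6: → [36,45); WM=40
i=16 t=40 v=7: → [36,45); WM=40
i=17 t=39 v=5: → [36,45); WM=40
i=18 t=30 v=1: DROP (t<40-4); WM=40
i=19 t=44 v=7: → [36,45); WM=44

6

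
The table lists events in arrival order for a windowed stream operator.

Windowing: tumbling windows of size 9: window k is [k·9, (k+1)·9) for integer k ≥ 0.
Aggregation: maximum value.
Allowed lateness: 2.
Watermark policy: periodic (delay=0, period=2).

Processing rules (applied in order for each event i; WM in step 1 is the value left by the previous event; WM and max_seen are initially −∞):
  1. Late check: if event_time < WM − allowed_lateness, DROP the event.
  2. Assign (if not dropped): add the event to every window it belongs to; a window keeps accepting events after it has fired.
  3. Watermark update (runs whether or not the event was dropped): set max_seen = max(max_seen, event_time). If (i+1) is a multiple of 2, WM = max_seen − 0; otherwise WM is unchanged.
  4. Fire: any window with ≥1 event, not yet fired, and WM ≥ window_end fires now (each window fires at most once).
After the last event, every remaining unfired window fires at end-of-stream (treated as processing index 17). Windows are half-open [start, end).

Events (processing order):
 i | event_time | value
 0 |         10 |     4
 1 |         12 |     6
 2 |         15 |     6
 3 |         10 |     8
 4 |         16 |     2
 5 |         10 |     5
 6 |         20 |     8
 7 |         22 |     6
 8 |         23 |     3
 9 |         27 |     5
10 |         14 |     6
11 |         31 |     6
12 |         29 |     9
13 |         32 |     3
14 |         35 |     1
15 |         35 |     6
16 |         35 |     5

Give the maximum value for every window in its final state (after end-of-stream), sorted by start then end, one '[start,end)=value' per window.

[9,18)=8 [18,27)=8 [27,36)=9

i=0 t=10 v=4: → [9,18); WM=−∞
i=1 t=12 v=6: → [9,18); WM=12
i=2 t=15 v=6: → [9,18); WM=12
i=3 t=10 v=8: → [9,18); WM=15
i=4 t=16 v=2: → [9,18); WM=15
i=5 t=10 v=5: DROP (t<15-2); WM=16
i=6 t=20 v=8: → [18,27); WM=16
i=7 t=22 v=6: → [18,27); WM=22; [9,18) fires=8
i=8 t=23 v=3: → [18,27); WM=22
i=9 t=27 v=5: → [27,36); WM=27; [18,27) fires=8
i=10 t=14 v=6: DROP (t<27-2); WM=27
i=11 t=31 v=6: → [27,36); WM=31
i=12 t=29 v=9: → [27,36); WM=31
i=13 t=32 v=3: → [27,36); WM=32
i=14 t=35 v=1: → [27,36); WM=32
i=15 t=35 v=6: → [27,36); WM=35
i=16 t=35 v=5: → [27,36); WM=35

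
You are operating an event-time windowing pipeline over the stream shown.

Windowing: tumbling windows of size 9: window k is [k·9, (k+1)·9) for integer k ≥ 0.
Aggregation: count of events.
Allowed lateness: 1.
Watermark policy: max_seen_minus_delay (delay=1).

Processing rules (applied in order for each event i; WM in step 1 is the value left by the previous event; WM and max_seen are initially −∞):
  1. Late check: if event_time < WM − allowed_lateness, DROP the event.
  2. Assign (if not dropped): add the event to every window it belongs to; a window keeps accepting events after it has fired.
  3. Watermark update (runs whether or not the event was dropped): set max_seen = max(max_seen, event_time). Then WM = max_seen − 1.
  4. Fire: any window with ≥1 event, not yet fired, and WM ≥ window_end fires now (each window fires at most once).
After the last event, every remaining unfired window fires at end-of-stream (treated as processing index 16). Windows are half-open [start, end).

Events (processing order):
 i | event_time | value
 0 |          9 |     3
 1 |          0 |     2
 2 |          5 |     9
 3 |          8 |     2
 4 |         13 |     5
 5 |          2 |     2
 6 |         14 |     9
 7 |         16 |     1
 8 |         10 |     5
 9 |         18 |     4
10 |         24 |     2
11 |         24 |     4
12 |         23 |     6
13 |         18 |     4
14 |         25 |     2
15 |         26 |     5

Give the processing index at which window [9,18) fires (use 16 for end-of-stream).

i=0 t=9 v=3: → [9,18); WM=8
i=1 t=0 v=2: DROP (t<8-1); WM=8
i=2 t=5 v=9: DROP (t<8-1); WM=8
i=3 t=8 v=2: → [0,9); WM=8
i=4 t=13 v=5: → [9,18); WM=12; [0,9) fires=1
i=5 t=2 v=2: DROP (t<12-1); WM=12
i=6 t=14 v=9: → [9,18); WM=13
i=7 t=16 v=1: → [9,18); WM=15
i=8 t=10 v=5: DROP (t<15-1); WM=15
i=9 t=18 v=4: → [18,27); WM=17
i=10 t=24 v=2: → [18,27); WM=23; [9,18) fires=4
i=11 t=24 v=4: → [18,27); WM=23
i=12 t=23 v=6: → [18,27); WM=23
i=13 t=18 v=4: DROP (t<23-1); WM=23
i=14 t=25 v=2: → [18,27); WM=24
i=15 t=26 v=5: → [18,27); WM=25

10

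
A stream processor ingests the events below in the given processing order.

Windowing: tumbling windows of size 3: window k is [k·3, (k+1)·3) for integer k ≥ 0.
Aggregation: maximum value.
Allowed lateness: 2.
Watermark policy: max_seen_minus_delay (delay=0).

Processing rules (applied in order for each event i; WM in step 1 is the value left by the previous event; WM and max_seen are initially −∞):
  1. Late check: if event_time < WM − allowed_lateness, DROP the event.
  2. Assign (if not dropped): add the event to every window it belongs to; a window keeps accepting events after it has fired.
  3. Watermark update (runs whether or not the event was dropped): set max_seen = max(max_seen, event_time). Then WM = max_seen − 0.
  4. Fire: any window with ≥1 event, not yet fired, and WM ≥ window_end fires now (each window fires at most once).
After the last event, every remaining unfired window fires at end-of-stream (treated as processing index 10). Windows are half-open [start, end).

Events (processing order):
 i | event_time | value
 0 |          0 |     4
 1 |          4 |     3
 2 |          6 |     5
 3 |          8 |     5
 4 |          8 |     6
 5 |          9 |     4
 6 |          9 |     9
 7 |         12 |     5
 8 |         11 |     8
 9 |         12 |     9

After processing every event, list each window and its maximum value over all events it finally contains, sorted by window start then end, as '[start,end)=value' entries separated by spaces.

[0,3)=4 [3,6)=3 [6,9)=6 [9,12)=9 [12,15)=9

i=0 t=0 v=4: → [0,3); WM=0
i=1 t=4 v=3: → [3,6); WM=4; [0,3) fires=4
i=2 t=6 v=5: → [6,9); WM=6; [3,6) fires=3
i=3 t=8 v=5: → [6,9); WM=8
i=4 t=8 v=6: → [6,9); WM=8
i=5 t=9 v=4: → [9,12); WM=9; [6,9) fires=6
i=6 t=9 v=9: → [9,12); WM=9
i=7 t=12 v=5: → [12,15); WM=12; [9,12) fires=9
i=8 t=11 v=8: → [9,12); WM=12
i=9 t=12 v=9: → [12,15); WM=12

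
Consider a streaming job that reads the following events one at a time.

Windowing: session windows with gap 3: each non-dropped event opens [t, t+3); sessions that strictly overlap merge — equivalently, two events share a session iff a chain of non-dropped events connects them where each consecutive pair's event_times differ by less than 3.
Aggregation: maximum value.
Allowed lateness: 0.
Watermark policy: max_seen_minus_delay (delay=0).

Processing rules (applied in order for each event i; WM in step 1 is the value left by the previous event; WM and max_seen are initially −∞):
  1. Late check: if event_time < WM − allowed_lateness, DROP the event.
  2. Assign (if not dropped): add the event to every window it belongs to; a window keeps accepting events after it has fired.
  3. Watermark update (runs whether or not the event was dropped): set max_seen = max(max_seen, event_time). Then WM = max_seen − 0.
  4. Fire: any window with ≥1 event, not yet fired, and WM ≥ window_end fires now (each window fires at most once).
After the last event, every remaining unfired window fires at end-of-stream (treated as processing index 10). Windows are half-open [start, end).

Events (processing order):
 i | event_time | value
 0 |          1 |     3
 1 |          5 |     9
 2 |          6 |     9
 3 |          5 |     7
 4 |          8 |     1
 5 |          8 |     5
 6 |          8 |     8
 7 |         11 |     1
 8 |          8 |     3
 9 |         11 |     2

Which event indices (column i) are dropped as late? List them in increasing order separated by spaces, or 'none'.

3 8

i=0 t=1 v=3: → [1,4); WM=1
i=1 t=5 v=9: → [5,8); WM=5
i=2 t=6 v=9: → [5,9); WM=6
i=3 t=5 v=7: DROP (t<6-0); WM=6
i=4 t=8 v=1: → [5,11); WM=8
i=5 t=8 v=5: → [5,11); WM=8
i=6 t=8 v=8: → [5,11); WM=8
i=7 t=11 v=1: → [11,14); WM=11
i=8 t=8 v=3: DROP (t<11-0); WM=11
i=9 t=11 v=2: → [11,14); WM=11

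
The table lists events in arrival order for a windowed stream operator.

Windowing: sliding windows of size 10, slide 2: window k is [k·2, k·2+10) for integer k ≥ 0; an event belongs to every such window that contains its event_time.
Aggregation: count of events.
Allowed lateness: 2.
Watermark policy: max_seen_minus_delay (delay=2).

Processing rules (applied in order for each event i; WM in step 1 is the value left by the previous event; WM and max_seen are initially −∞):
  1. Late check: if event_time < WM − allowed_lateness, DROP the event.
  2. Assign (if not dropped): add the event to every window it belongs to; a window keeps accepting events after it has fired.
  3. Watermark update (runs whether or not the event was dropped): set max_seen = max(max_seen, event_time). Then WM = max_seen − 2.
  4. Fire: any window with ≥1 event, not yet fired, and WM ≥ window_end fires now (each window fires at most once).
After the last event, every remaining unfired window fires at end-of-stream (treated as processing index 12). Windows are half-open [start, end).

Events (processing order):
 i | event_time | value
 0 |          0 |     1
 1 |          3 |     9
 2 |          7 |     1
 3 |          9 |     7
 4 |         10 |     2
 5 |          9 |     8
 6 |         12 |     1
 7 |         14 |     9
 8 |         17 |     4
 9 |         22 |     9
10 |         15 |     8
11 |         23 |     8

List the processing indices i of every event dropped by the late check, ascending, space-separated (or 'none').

i=0 t=0 v=1: → [0,10); WM=-2
i=1 t=3 v=9: → [2,12),[0,10); WM=1
i=2 t=7 v=1: → [6,16),[4,14),[2,12),[0,10); WM=5
i=3 t=9 v=7: → [8,18),[6,16),[4,14),[2,12),[0,10); WM=7
i=4 t=10 v=2: → [10,20),[8,18),[6,16),[4,14),[2,12); WM=8
i=5 t=9 v=8: → [8,18),[6,16),[4,14),[2,12),[0,10); WM=8
i=6 t=12 v=1: → [12,22),[10,20),[8,18),[6,16),[4,14); WM=10; [0,10) fires=5
i=7 t=14 v=9: → [14,24),[12,22),[10,20),[8,18),[6,16); WM=12; [2,12) fires=5
i=8 t=17 v=4: → [16,26),[14,24),[12,22),[10,20),[8,18); WM=15; [4,14) fires=5
i=9 t=22 v=9: → [22,32),[20,30),[18,28),[16,26),[14,24); WM=20; [6,16) fires=6 [8,18) fires=6 [10,20) fires=4
i=10 t=15 v=8: DROP (t<20-2); WM=20
i=11 t=23 v=8: → [22,32),[20,30),[18,28),[16,26),[14,24); WM=21

10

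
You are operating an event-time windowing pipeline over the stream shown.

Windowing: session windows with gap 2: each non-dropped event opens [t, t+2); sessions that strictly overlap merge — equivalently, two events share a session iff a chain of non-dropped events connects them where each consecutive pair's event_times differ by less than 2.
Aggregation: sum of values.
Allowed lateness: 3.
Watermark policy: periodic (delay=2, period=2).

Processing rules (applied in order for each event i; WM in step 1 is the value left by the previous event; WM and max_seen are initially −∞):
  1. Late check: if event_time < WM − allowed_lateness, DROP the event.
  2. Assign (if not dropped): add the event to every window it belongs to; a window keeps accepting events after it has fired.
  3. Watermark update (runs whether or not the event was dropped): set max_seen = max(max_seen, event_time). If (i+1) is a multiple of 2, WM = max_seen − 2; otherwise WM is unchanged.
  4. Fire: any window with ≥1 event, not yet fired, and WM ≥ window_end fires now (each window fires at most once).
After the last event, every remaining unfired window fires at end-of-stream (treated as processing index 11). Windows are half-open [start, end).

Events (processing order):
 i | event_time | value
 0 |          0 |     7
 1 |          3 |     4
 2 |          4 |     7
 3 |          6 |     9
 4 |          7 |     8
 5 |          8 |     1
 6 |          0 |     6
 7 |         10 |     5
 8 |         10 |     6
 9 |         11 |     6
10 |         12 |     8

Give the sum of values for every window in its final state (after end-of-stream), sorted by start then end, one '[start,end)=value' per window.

i=0 t=0 v=7: → [0,2); WM=−∞
i=1 t=3 v=4: → [3,5); WM=1
i=2 t=4 v=7: → [3,6); WM=1
i=3 t=6 v=9: → [6,8); WM=4
i=4 t=7 v=8: → [6,9); WM=4
i=5 t=8 v=1: → [6,10); WM=6
i=6 t=0 v=6: DROP (t<6-3); WM=6
i=7 t=10 v=5: → [10,12); WM=8
i=8 t=10 v=6: → [10,12); WM=8
i=9 t=11 v=6: → [10,13); WM=9
i=10 t=12 v=8: → [10,14); WM=9

[0,2)=7 [3,6)=11 [6,10)=18 [10,14)=25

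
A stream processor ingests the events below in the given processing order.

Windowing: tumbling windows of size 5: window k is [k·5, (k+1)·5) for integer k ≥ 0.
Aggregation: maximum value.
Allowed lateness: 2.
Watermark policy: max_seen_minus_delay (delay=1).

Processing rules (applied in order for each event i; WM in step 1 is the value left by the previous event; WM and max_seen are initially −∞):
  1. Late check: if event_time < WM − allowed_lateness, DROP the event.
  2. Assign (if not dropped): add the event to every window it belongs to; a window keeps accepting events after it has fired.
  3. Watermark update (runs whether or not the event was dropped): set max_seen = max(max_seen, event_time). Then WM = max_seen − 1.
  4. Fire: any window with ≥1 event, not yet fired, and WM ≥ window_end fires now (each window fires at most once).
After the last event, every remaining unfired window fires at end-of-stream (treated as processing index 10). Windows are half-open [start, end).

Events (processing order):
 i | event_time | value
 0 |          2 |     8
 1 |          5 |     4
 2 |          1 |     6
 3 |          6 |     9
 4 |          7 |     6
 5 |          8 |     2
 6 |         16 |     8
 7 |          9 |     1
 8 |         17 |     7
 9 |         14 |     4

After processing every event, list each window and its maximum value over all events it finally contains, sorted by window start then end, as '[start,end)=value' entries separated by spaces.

i=0 t=2 v=8: → [0,5); WM=1
i=1 t=5 v=4: → [5,10); WM=4
i=2 t=1 v=6: DROP (t<4-2); WM=4
i=3 t=6 v=9: → [5,10); WM=5; [0,5) fires=8
i=4 t=7 v=6: → [5,10); WM=6
i=5 t=8 v=2: → [5,10); WM=7
i=6 t=16 v=8: → [15,20); WM=15; [5,10) fires=9
i=7 t=9 v=1: DROP (t<15-2); WM=15
i=8 t=17 v=7: → [15,20); WM=16
i=9 t=14 v=4: → [10,15); WM=16; [10,15) fires=4

[0,5)=8 [5,10)=9 [10,15)=4 [15,20)=8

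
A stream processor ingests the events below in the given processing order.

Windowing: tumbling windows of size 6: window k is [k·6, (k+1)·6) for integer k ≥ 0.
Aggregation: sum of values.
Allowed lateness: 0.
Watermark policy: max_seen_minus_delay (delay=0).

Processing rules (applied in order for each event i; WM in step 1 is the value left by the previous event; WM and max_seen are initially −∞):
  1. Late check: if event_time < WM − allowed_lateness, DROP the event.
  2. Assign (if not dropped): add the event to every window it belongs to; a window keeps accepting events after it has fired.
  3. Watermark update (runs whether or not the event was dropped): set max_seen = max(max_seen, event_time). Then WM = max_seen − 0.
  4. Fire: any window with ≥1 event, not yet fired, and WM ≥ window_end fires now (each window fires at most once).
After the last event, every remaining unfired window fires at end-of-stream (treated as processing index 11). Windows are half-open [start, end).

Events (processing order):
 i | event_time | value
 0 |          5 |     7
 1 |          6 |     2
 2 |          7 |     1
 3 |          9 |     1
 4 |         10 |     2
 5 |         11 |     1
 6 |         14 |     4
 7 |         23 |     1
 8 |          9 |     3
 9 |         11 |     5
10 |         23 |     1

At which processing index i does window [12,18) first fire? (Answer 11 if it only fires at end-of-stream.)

i=0 t=5 v=7: → [0,6); WM=5
i=1 t=6 v=2: → [6,12); WM=6; [0,6) fires=7
i=2 t=7 v=1: → [6,12); WM=7
i=3 t=9 v=1: → [6,12); WM=9
i=4 t=10 v=2: → [6,12); WM=10
i=5 t=11 v=1: → [6,12); WM=11
i=6 t=14 v=4: → [12,18); WM=14; [6,12) fires=7
i=7 t=23 v=1: → [18,24); WM=23; [12,18) fires=4
i=8 t=9 v=3: DROP (t<23-0); WM=23
i=9 t=11 v=5: DROP (t<23-0); WM=23
i=10 t=23 v=1: → [18,24); WM=23

7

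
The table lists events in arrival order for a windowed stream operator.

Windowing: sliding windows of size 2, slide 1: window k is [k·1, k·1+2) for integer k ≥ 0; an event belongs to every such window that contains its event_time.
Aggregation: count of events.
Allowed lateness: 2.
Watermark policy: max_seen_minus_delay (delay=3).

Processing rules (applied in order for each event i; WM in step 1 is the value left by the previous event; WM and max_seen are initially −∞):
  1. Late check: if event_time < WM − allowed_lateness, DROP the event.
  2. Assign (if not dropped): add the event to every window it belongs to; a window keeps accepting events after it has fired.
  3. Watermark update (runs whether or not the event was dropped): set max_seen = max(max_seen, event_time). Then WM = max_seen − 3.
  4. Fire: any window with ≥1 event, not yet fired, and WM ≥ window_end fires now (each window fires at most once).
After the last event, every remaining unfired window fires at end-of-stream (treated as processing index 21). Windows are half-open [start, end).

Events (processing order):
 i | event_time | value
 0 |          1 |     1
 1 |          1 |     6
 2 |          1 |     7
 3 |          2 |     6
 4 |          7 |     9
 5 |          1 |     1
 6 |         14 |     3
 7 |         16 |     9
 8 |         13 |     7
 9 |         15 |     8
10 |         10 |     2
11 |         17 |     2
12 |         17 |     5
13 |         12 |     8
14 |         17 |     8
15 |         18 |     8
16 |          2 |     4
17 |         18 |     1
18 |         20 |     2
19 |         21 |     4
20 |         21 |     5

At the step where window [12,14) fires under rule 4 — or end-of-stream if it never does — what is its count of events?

1

i=0 t=1 v=1: → [1,3),[0,2); WM=-2
i=1 t=1 v=6: → [1,3),[0,2); WM=-2
i=2 t=1 v=7: → [1,3),[0,2); WM=-2
i=3 t=2 v=6: → [2,4),[1,3); WM=-1
i=4 t=7 v=9: → [7,9),[6,8); WM=4; [0,2) fires=3 [1,3) fires=4 [2,4) fires=1
i=5 t=1 v=1: DROP (t<4-2); WM=4
i=6 t=14 v=3: → [14,16),[13,15); WM=11; [6,8) fires=1 [7,9) fires=1
i=7 t=16 v=9: → [16,18),[15,17); WM=13
i=8 t=13 v=7: → [13,15),[12,14); WM=13
i=9 t=15 v=8: → [15,17),[14,16); WM=13
i=10 t=10 v=2: DROP (t<13-2); WM=13
i=11 t=17 v=2: → [17,19),[16,18); WM=14; [12,14) fires=1
i=12 t=17 v=5: → [17,19),[16,18); WM=14
i=13 t=12 v=8: → [12,14),[11,13); WM=14; [11,13) fires=1
i=14 t=17 v=8: → [17,19),[16,18); WM=14
i=15 t=18 v=8: → [18,20),[17,19); WM=15; [13,15) fires=2
i=16 t=2 v=4: DROP (t<15-2); WM=15
i=17 t=18 v=1: → [18,20),[17,19); WM=15
i=18 t=20 v=2: → [20,22),[19,21); WM=17; [14,16) fires=2 [15,17) fires=2
i=19 t=21 v=4: → [21,23),[20,22); WM=18; [16,18) fires=4
i=20 t=21 v=5: → [21,23),[20,22); WM=18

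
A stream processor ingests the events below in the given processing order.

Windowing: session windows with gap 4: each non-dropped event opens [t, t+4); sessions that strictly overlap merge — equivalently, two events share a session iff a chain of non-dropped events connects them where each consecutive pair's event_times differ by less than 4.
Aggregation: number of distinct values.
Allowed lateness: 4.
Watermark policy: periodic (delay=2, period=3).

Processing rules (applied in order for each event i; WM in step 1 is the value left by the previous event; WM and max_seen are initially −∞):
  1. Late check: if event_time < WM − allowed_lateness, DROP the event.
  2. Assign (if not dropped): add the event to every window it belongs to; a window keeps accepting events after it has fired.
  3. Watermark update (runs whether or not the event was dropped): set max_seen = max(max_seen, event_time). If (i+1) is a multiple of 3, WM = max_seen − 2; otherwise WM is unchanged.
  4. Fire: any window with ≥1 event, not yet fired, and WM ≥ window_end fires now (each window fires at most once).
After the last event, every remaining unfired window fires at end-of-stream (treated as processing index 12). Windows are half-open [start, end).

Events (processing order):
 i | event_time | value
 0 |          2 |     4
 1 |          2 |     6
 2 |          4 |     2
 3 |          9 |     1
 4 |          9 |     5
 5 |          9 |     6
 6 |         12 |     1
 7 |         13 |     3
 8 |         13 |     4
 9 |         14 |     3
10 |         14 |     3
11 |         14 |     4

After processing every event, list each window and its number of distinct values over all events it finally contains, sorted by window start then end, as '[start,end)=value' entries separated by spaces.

i=0 t=2 v=4: → [2,6); WM=−∞
i=1 t=2 v=6: → [2,6); WM=−∞
i=2 t=4 v=2: → [2,8); WM=2
i=3 t=9 v=1: → [9,13); WM=2
i=4 t=9 v=5: → [9,13); WM=2
i=5 t=9 v=6: → [9,13); WM=7
i=6 t=12 v=1: → [9,16); WM=7
i=7 t=13 v=3: → [9,17); WM=7
i=8 t=13 v=4: → [9,17); WM=11
i=9 t=14 v=3: → [9,18); WM=11
i=10 t=14 v=3: → [9,18); WM=11
i=11 t=14 v=4: → [9,18); WM=12

[2,8)=3 [9,18)=5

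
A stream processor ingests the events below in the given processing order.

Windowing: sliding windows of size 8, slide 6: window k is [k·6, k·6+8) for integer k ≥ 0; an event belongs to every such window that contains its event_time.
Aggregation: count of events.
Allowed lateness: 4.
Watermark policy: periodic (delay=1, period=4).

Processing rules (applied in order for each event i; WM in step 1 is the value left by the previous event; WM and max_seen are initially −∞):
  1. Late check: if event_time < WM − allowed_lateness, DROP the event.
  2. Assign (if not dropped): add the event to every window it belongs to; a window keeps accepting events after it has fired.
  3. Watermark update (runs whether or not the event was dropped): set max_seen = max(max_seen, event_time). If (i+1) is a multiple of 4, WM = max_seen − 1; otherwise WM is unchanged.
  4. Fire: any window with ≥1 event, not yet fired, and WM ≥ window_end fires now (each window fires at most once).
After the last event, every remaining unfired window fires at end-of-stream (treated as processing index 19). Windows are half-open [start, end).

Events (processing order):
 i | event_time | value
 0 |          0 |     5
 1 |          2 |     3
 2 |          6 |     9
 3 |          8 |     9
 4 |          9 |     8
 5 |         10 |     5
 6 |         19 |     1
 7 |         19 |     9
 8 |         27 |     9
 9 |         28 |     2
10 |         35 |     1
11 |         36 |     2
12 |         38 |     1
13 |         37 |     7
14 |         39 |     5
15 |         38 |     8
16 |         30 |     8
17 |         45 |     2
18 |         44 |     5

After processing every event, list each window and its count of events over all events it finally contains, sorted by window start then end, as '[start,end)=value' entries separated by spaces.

i=0 t=0 v=5: → [0,8); WM=−∞
i=1 t=2 v=3: → [0,8); WM=−∞
i=2 t=6 v=9: → [6,14),[0,8); WM=−∞
i=3 t=8 v=9: → [6,14); WM=7
i=4 t=9 v=8: → [6,14); WM=7
i=5 t=10 v=5: → [6,14); WM=7
i=6 t=19 v=1: → [18,26),[12,20); WM=7
i=7 t=19 v=9: → [18,26),[12,20); WM=18; [0,8) fires=3 [6,14) fires=4
i=8 t=27 v=9: → [24,32); WM=18
i=9 t=28 v=2: → [24,32); WM=18
i=10 t=35 v=1: → [30,38); WM=18
i=11 t=36 v=2: → [36,44),[30,38); WM=35; [12,20) fires=2 [18,26) fires=2 [24,32) fires=2
i=12 t=38 v=1: → [36,44); WM=35
i=13 t=37 v=7: → [36,44),[30,38); WM=35
i=14 t=39 v=5: → [36,44); WM=35
i=15 t=38 v=8: → [36,44); WM=38; [30,38) fires=3
i=16 t=30 v=8: DROP (t<38-4); WM=38
i=17 t=45 v=2: → [42,50); WM=38
i=18 t=44 v=5: → [42,50); WM=38

[0,8)=3 [6,14)=4 [12,20)=2 [18,26)=2 [24,32)=2 [30,38)=3 [36,44)=5 [42,50)=2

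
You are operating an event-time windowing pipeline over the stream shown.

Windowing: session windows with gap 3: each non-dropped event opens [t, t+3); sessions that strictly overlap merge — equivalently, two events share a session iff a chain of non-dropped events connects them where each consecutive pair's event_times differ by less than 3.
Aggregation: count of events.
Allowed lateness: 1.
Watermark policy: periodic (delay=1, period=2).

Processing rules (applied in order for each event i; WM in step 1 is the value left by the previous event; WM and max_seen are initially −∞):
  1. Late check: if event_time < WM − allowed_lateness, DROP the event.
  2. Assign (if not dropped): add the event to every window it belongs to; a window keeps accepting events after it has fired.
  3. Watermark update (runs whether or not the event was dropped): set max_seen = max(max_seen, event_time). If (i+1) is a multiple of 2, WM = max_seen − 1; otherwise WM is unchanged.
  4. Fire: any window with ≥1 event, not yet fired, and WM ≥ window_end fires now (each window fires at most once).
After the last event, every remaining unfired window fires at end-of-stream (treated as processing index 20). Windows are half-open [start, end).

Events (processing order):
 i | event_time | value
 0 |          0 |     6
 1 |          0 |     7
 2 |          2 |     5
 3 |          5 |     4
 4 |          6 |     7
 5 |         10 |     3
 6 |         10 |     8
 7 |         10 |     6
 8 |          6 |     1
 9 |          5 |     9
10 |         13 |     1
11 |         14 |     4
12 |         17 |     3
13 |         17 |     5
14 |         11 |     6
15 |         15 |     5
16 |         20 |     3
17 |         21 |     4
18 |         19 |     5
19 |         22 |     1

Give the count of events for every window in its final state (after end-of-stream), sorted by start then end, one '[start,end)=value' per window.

i=0 t=0 v=6: → [0,3); WM=−∞
i=1 t=0 v=7: → [0,3); WM=-1
i=2 t=2 v=5: → [0,5); WM=-1
i=3 t=5 v=4: → [5,8); WM=4
i=4 t=6 v=7: → [5,9); WM=4
i=5 t=10 v=3: → [10,13); WM=9
i=6 t=10 v=8: → [10,13); WM=9
i=7 t=10 v=6: → [10,13); WM=9
i=8 t=6 v=1: DROP (t<9-1); WM=9
i=9 t=5 v=9: DROP (t<9-1); WM=9
i=10 t=13 v=1: → [13,16); WM=9
i=11 t=14 v=4: → [13,17); WM=13
i=12 t=17 v=3: → [17,20); WM=13
i=13 t=17 v=5: → [17,20); WM=16
i=14 t=11 v=6: DROP (t<16-1); WM=16
i=15 t=15 v=5: → [13,20); WM=16
i=16 t=20 v=3: → [20,23); WM=16
i=17 t=21 v=4: → [20,24); WM=20
i=18 t=19 v=5: → [13,24); WM=20
i=19 t=22 v=1: → [13,25); WM=21

[0,5)=3 [5,9)=2 [10,13)=3 [13,25)=9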